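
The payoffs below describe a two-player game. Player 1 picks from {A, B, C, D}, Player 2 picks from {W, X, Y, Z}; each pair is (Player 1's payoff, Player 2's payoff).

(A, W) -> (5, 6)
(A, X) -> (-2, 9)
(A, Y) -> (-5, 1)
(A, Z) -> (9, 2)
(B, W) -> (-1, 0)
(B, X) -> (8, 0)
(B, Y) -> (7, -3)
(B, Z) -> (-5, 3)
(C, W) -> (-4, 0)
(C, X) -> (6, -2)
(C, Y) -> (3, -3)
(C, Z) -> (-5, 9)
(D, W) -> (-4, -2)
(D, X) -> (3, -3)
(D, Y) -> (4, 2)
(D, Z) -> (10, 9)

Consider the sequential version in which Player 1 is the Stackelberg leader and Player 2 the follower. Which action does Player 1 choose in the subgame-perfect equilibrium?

D

Player 2 best-responds to each possible Player 1 move:
- A: Player 2 compares 6, 9, 1, 2 and picks X; Player 1 would get -2.
- B: Player 2 compares 0, 0, -3, 3 and picks Z; Player 1 would get -5.
- C: Player 2 compares 0, -2, -3, 9 and picks Z; Player 1 would get -5.
- D: Player 2 compares -2, -3, 2, 9 and picks Z; Player 1 would get 10.
Player 1's induced payoffs are -2, -5, -5, 10, so Player 1 commits to D. Subgame-perfect outcome: (D, Z) with payoffs (10, 9).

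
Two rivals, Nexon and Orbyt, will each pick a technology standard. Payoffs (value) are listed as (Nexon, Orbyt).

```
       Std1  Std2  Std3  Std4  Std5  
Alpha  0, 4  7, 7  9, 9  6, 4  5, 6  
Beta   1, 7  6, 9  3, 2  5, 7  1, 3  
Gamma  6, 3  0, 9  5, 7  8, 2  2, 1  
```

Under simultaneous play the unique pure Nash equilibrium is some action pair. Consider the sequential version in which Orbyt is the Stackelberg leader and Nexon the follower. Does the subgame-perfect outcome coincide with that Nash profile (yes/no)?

Nexon best-responds to each possible Orbyt move:
- Std1 → Nexon plays Gamma (best of 0, 1, 6); Orbyt gets 3.
- Std2 → Nexon plays Alpha (best of 7, 6, 0); Orbyt gets 7.
- Std3 → Nexon plays Alpha (best of 9, 3, 5); Orbyt gets 9.
- Std4 → Nexon plays Gamma (best of 6, 5, 8); Orbyt gets 2.
- Std5 → Nexon plays Alpha (best of 5, 1, 2); Orbyt gets 6.
Orbyt's induced payoffs are 3, 7, 9, 2, 6, so Orbyt commits to Std3. Subgame-perfect outcome: (Alpha, Std3) with payoffs (9, 9).
For the simultaneous game, intersect best replies.
Nexon's best replies: Std1→Gamma; Std2→Alpha; Std3→Alpha; Std4→Gamma; Std5→Alpha.
Orbyt's best replies: Alpha→Std3; Beta→Std2; Gamma→Std2.
The unique mutual best reply is (Alpha, Std3), giving (9, 9).
Sequential outcome (Alpha, Std3) coincides with the Nash profile (Alpha, Std3).

yes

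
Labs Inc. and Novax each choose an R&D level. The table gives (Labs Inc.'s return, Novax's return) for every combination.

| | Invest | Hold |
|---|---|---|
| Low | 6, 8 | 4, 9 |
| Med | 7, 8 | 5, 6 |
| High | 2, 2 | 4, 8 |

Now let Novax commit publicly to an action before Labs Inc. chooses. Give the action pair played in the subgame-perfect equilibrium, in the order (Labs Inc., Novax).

Labs Inc. best-responds to each possible Novax move:
- Invest: Labs Inc. compares 6, 7, 2 and picks Med; Novax would get 8.
- Hold: Labs Inc. compares 4, 5, 4 and picks Med; Novax would get 6.
Maximizing over 8, 6, Novax chooses Invest. Subgame-perfect outcome: (Med, Invest) with payoffs (7, 8).

(Med, Invest)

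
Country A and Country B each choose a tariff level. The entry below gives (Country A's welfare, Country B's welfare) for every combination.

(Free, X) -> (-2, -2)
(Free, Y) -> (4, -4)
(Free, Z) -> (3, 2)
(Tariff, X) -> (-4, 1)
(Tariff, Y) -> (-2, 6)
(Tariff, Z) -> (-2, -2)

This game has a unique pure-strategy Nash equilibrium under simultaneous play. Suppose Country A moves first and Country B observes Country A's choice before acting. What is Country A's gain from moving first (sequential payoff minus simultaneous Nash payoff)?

0

Country B best-responds to each possible Country A move:
- Free: Country B compares -2, -4, 2 and picks Z; Country A would get 3.
- Tariff: Country B compares 1, 6, -2 and picks Y; Country A would get -2.
Maximizing over 3, -2, Country A chooses Free. Subgame-perfect outcome: (Free, Z) with payoffs (3, 2).
For the simultaneous game, intersect best replies.
Country A's best replies: X→Free; Y→Free; Z→Free.
Country B's best replies: Free→Z; Tariff→Y.
Only (Free, Z) has each player best-responding; Nash payoffs (3, 2).
Country A's commitment gain: 3 − 3 = 0.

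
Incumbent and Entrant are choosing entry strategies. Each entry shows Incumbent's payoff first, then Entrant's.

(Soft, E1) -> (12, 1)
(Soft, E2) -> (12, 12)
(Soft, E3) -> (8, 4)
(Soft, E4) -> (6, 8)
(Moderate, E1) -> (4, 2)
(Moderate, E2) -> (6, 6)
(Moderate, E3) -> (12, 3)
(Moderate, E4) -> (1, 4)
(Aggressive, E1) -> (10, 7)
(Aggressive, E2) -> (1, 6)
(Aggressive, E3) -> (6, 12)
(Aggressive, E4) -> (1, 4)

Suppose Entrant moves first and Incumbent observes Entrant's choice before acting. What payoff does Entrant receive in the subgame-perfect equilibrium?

Work backward from Incumbent's decision.
- E1: Incumbent compares 12, 4, 10 and picks Soft; Entrant would get 1.
- E2: Incumbent compares 12, 6, 1 and picks Soft; Entrant would get 12.
- E3: Incumbent compares 8, 12, 6 and picks Moderate; Entrant would get 3.
- E4: Incumbent compares 6, 1, 1 and picks Soft; Entrant would get 8.
Maximizing over 1, 12, 3, 8, Entrant chooses E2. Subgame-perfect outcome: (Soft, E2) with payoffs (12, 12).

12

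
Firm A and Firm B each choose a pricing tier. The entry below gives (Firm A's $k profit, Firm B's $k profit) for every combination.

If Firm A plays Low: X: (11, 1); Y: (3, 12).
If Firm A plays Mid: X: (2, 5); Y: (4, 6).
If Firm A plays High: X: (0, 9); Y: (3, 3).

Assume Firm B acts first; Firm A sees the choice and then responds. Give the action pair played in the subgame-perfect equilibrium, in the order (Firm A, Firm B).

(Mid, Y)

Firm A best-responds to each possible Firm B move:
- X: Firm A compares 11, 2, 0 and picks Low; Firm B would get 1.
- Y: Firm A compares 3, 4, 3 and picks Mid; Firm B would get 6.
Maximizing over 1, 6, Firm B chooses Y. Subgame-perfect outcome: (Mid, Y) with payoffs (4, 6).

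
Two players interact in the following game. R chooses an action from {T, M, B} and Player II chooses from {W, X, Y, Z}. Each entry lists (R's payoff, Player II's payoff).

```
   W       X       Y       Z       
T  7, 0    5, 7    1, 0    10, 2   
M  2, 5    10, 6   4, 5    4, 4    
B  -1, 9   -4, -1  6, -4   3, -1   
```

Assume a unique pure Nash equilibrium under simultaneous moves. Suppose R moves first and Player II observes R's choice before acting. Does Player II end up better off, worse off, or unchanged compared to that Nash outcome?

unchanged

Backward induction with R moving first.
- T: BR = X, leader payoff 5.
- M: BR = X, leader payoff 10.
- B: BR = W, leader payoff -1.
Maximizing over 5, 10, -1, R chooses M. Subgame-perfect outcome: (M, X) with payoffs (10, 6).
Now find the simultaneous Nash equilibrium.
R's best replies: W→T; X→M; Y→B; Z→T.
Player II's best replies: T→X; M→X; B→W.
Only (M, X) has each player best-responding; Nash payoffs (10, 6).
Player II earns 6 sequentially versus 6 at the Nash outcome: unchanged.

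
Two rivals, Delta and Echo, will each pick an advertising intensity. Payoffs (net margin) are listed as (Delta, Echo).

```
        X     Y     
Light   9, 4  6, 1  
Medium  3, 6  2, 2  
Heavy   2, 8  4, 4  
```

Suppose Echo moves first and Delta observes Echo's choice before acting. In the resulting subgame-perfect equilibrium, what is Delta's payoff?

9

Backward induction with Echo moving first.
- X: Delta compares 9, 3, 2 and picks Light; Echo would get 4.
- Y: Delta compares 6, 2, 4 and picks Light; Echo would get 1.
Maximizing over 4, 1, Echo chooses X. Subgame-perfect outcome: (Light, X) with payoffs (9, 4).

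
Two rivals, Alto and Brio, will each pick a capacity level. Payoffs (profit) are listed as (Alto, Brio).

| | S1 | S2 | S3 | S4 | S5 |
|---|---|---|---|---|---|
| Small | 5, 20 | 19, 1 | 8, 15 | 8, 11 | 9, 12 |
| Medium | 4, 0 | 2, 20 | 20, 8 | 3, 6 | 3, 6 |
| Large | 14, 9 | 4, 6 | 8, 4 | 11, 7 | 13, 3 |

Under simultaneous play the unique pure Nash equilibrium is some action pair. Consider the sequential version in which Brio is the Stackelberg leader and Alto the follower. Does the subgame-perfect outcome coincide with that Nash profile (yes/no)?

Backward induction with Brio moving first.
- S1: BR = Large, leader payoff 9.
- S2: BR = Small, leader payoff 1.
- S3: BR = Medium, leader payoff 8.
- S4: BR = Large, leader payoff 7.
- S5: BR = Large, leader payoff 3.
Maximizing over 9, 1, 8, 7, 3, Brio chooses S1. Subgame-perfect outcome: (Large, S1) with payoffs (14, 9).
Now find the simultaneous Nash equilibrium.
Alto's best replies: S1→Large; S2→Small; S3→Medium; S4→Large; S5→Large.
Brio's best replies: Small→S1; Medium→S2; Large→S1.
Only (Large, S1) has each player best-responding; Nash payoffs (14, 9).
Sequential outcome (Large, S1) coincides with the Nash profile (Large, S1).

yes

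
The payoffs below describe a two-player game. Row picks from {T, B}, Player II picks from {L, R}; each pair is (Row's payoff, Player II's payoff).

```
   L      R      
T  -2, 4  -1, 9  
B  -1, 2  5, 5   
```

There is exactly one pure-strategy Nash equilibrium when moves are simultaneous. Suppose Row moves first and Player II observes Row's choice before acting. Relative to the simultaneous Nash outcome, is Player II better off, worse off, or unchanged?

unchanged

Player II best-responds to each possible Row move:
- T: BR = R, leader payoff -1.
- B: BR = R, leader payoff 5.
Among -1, 5, the best is 5 at B. Subgame-perfect outcome: (B, R) with payoffs (5, 5).
Now find the simultaneous Nash equilibrium.
Row's best replies: L→B; R→B.
Player II's best replies: T→R; B→R.
The unique mutual best reply is (B, R), giving (5, 5).
Player II earns 5 sequentially versus 5 at the Nash outcome: unchanged.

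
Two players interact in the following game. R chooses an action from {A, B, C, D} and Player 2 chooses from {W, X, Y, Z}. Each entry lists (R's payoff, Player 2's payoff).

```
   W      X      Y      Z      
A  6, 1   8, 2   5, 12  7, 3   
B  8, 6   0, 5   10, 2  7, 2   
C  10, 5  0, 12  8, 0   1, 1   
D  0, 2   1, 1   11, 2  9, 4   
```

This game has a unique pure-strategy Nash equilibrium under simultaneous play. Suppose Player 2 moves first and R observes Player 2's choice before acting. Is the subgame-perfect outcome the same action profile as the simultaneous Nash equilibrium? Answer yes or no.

no

Backward induction with Player 2 moving first.
- W → R plays C (best of 6, 8, 10, 0); Player 2 gets 5.
- X → R plays A (best of 8, 0, 0, 1); Player 2 gets 2.
- Y → R plays D (best of 5, 10, 8, 11); Player 2 gets 2.
- Z → R plays D (best of 7, 7, 1, 9); Player 2 gets 4.
Player 2's induced payoffs are 5, 2, 2, 4, so Player 2 commits to W. Subgame-perfect outcome: (C, W) with payoffs (10, 5).
Under simultaneous play:
R's best replies: W→C; X→A; Y→D; Z→D.
Player 2's best replies: A→Y; B→W; C→X; D→Z.
Only (D, Z) has each player best-responding; Nash payoffs (9, 4).
Sequential outcome (C, W) differs from the Nash profile (D, Z).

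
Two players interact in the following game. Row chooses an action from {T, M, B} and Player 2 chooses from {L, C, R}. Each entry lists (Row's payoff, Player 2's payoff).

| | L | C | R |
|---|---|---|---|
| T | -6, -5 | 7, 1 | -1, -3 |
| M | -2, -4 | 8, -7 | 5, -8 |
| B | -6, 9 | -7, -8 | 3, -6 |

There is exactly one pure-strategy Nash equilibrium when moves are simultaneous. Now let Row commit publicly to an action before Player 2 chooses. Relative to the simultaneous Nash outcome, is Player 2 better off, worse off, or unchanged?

better off

Player 2 best-responds to each possible Row move:
- T: Player 2 compares -5, 1, -3 and picks C; Row would get 7.
- M: Player 2 compares -4, -7, -8 and picks L; Row would get -2.
- B: Player 2 compares 9, -8, -6 and picks L; Row would get -6.
Row's induced payoffs are 7, -2, -6, so Row commits to T. Subgame-perfect outcome: (T, C) with payoffs (7, 1).
Now find the simultaneous Nash equilibrium.
Row's best replies: L→M; C→M; R→M.
Player 2's best replies: T→C; M→L; B→L.
Only (M, L) has each player best-responding; Nash payoffs (-2, -4).
Player 2 earns 1 sequentially versus -4 at the Nash outcome: better off.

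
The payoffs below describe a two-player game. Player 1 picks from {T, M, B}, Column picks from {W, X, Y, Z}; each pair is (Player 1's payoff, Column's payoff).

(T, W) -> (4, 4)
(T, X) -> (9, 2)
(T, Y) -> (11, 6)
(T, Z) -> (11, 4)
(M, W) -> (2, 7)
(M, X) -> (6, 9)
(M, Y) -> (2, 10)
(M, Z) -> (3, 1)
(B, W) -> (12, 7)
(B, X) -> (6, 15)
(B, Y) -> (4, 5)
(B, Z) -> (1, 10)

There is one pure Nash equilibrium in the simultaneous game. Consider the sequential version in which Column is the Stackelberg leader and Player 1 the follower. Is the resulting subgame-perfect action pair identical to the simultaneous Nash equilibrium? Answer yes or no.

Player 1 best-responds to each possible Column move:
- W: Player 1 compares 4, 2, 12 and picks B; Column would get 7.
- X: Player 1 compares 9, 6, 6 and picks T; Column would get 2.
- Y: Player 1 compares 11, 2, 4 and picks T; Column would get 6.
- Z: Player 1 compares 11, 3, 1 and picks T; Column would get 4.
Among 7, 2, 6, 4, the best is 7 at W. Subgame-perfect outcome: (B, W) with payoffs (12, 7).
Now find the simultaneous Nash equilibrium.
Player 1's best replies: W→B; X→T; Y→T; Z→T.
Column's best replies: T→Y; M→Y; B→X.
Only (T, Y) has each player best-responding; Nash payoffs (11, 6).
Sequential outcome (B, W) differs from the Nash profile (T, Y).

no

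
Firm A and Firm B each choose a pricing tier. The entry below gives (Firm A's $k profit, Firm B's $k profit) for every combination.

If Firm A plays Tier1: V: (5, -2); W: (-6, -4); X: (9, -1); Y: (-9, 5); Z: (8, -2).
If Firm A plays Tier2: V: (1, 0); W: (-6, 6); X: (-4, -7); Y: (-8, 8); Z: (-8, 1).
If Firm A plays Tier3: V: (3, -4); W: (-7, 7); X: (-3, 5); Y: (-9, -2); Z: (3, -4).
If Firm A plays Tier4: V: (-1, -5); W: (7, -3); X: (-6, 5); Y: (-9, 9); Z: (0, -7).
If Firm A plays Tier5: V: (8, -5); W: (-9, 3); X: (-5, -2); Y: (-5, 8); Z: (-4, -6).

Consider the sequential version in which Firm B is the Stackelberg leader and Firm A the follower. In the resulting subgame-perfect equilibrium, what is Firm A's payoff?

Backward induction with Firm B moving first.
- V: Firm A compares 5, 1, 3, -1, 8 and picks Tier5; Firm B would get -5.
- W: Firm A compares -6, -6, -7, 7, -9 and picks Tier4; Firm B would get -3.
- X: Firm A compares 9, -4, -3, -6, -5 and picks Tier1; Firm B would get -1.
- Y: Firm A compares -9, -8, -9, -9, -5 and picks Tier5; Firm B would get 8.
- Z: Firm A compares 8, -8, 3, 0, -4 and picks Tier1; Firm B would get -2.
Among -5, -3, -1, 8, -2, the best is 8 at Y. Subgame-perfect outcome: (Tier5, Y) with payoffs (-5, 8).

-5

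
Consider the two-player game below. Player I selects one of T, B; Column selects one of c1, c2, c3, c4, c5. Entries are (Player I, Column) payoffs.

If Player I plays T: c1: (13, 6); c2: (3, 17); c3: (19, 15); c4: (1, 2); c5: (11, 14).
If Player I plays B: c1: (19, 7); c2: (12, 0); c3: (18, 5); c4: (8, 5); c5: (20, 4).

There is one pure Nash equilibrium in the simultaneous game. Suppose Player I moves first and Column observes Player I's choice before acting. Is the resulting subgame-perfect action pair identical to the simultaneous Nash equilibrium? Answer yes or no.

yes

Solve by backward induction (Player I leads).
- T: BR = c2, leader payoff 3.
- B: BR = c1, leader payoff 19.
Maximizing over 3, 19, Player I chooses B. Subgame-perfect outcome: (B, c1) with payoffs (19, 7).
Under simultaneous play:
Player I's best replies: c1→B; c2→B; c3→T; c4→B; c5→B.
Column's best replies: T→c2; B→c1.
The unique mutual best reply is (B, c1), giving (19, 7).
Sequential outcome (B, c1) coincides with the Nash profile (B, c1).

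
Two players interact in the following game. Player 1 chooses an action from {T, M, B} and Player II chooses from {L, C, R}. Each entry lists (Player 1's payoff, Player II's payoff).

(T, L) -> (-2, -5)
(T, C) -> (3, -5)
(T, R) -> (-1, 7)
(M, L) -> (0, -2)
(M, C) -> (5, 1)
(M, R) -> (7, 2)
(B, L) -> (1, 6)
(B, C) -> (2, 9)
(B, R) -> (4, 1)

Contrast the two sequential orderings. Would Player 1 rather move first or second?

first

If Player 1 leads: Player II's best replies are T→R, M→R, B→C; Player 1's induced payoffs -1, 7, 2; outcome (M, R), payoffs (7, 2).
If Player II leads: Player 1's best replies are L→B, C→M, R→M; Player II's induced payoffs 6, 1, 2; outcome (B, L), payoffs (1, 6).
Player 1 gets 7 moving first and 1 moving second, so Player 1 prefers to move first.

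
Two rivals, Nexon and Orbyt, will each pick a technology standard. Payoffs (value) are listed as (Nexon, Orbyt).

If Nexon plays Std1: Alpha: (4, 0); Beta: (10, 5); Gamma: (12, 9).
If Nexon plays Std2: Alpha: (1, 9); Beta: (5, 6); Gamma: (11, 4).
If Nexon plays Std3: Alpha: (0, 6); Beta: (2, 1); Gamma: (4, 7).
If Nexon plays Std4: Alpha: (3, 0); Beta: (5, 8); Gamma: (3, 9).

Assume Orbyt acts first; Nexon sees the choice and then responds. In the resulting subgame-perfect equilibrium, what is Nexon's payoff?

Backward induction with Orbyt moving first.
- Alpha: Nexon compares 4, 1, 0, 3 and picks Std1; Orbyt would get 0.
- Beta: Nexon compares 10, 5, 2, 5 and picks Std1; Orbyt would get 5.
- Gamma: Nexon compares 12, 11, 4, 3 and picks Std1; Orbyt would get 9.
Among 0, 5, 9, the best is 9 at Gamma. Subgame-perfect outcome: (Std1, Gamma) with payoffs (12, 9).

12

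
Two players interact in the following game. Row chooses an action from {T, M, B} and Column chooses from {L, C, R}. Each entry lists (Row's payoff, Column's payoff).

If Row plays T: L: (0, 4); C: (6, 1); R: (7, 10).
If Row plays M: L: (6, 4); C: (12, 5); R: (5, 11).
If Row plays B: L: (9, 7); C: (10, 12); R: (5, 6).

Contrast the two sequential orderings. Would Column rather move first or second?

second

If Row leads: Column's best replies are T→R, M→R, B→C; Row's induced payoffs 7, 5, 10; outcome (B, C), payoffs (10, 12).
If Column leads: Row's best replies are L→B, C→M, R→T; Column's induced payoffs 7, 5, 10; outcome (T, R), payoffs (7, 10).
Column gets 10 moving first and 12 moving second, so Column prefers to move second.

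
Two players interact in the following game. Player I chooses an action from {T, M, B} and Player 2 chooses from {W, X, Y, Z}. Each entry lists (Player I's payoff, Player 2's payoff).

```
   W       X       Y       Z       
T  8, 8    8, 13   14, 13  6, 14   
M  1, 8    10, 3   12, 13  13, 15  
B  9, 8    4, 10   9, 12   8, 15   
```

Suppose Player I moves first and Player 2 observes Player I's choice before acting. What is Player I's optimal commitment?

Player 2 best-responds to each possible Player I move:
- T → Player 2 plays Z (best of 8, 13, 13, 14); Player I gets 6.
- M → Player 2 plays Z (best of 8, 3, 13, 15); Player I gets 13.
- B → Player 2 plays Z (best of 8, 10, 12, 15); Player I gets 8.
Maximizing over 6, 13, 8, Player I chooses M. Subgame-perfect outcome: (M, Z) with payoffs (13, 15).

M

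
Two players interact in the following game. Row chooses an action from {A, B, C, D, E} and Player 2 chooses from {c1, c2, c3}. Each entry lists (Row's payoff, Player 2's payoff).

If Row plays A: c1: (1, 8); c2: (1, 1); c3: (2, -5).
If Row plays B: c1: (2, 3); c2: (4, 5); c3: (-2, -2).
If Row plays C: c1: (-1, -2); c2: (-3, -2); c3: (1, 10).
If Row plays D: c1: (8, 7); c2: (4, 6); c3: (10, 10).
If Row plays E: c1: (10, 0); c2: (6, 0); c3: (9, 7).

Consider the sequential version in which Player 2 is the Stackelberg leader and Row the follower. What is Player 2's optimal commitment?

c3

Backward induction with Player 2 moving first.
- c1: BR = E, leader payoff 0.
- c2: BR = E, leader payoff 0.
- c3: BR = D, leader payoff 10.
Among 0, 0, 10, the best is 10 at c3. Subgame-perfect outcome: (D, c3) with payoffs (10, 10).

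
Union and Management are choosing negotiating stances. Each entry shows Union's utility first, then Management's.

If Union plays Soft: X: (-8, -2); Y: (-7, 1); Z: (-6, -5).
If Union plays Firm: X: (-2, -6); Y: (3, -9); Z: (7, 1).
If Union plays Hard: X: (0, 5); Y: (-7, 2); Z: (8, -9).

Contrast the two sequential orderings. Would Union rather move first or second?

first

If Union leads: Management's best replies are Soft→Y, Firm→Z, Hard→X; Union's induced payoffs -7, 7, 0; outcome (Firm, Z), payoffs (7, 1).
If Management leads: Union's best replies are X→Hard, Y→Firm, Z→Hard; Management's induced payoffs 5, -9, -9; outcome (Hard, X), payoffs (0, 5).
Union gets 7 moving first and 0 moving second, so Union prefers to move first.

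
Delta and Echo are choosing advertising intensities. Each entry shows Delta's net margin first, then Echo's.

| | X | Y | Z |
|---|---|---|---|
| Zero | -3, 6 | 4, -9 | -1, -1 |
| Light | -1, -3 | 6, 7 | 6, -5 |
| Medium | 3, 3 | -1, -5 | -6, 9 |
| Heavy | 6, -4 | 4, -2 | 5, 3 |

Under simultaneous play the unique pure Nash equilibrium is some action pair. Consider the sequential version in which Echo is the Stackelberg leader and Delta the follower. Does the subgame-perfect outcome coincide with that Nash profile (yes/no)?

yes

Backward induction with Echo moving first.
- X → Delta plays Heavy (best of -3, -1, 3, 6); Echo gets -4.
- Y → Delta plays Light (best of 4, 6, -1, 4); Echo gets 7.
- Z → Delta plays Light (best of -1, 6, -6, 5); Echo gets -5.
Echo's induced payoffs are -4, 7, -5, so Echo commits to Y. Subgame-perfect outcome: (Light, Y) with payoffs (6, 7).
Under simultaneous play:
Delta's best replies: X→Heavy; Y→Light; Z→Light.
Echo's best replies: Zero→X; Light→Y; Medium→Z; Heavy→Z.
The unique mutual best reply is (Light, Y), giving (6, 7).
Sequential outcome (Light, Y) coincides with the Nash profile (Light, Y).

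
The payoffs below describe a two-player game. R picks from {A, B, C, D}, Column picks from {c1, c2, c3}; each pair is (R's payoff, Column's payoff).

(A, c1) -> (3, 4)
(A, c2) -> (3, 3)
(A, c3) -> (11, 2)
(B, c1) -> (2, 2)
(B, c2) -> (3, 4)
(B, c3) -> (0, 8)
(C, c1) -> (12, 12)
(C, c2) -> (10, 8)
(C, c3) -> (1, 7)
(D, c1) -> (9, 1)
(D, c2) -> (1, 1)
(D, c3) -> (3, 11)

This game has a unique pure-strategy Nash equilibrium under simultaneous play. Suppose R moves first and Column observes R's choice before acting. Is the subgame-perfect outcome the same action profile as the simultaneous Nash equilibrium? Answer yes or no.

yes

Backward induction with R moving first.
- A: Column compares 4, 3, 2 and picks c1; R would get 3.
- B: Column compares 2, 4, 8 and picks c3; R would get 0.
- C: Column compares 12, 8, 7 and picks c1; R would get 12.
- D: Column compares 1, 1, 11 and picks c3; R would get 3.
Among 3, 0, 12, 3, the best is 12 at C. Subgame-perfect outcome: (C, c1) with payoffs (12, 12).
For the simultaneous game, intersect best replies.
R's best replies: c1→C; c2→C; c3→A.
Column's best replies: A→c1; B→c3; C→c1; D→c3.
Only (C, c1) has each player best-responding; Nash payoffs (12, 12).
Sequential outcome (C, c1) coincides with the Nash profile (C, c1).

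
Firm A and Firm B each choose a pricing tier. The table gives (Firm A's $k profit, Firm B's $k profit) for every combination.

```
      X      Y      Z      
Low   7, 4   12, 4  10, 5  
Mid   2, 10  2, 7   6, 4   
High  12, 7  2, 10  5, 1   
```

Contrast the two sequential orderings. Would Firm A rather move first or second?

second

If Firm A leads: Firm B's best replies are Low→Z, Mid→X, High→Y; Firm A's induced payoffs 10, 2, 2; outcome (Low, Z), payoffs (10, 5).
If Firm B leads: Firm A's best replies are X→High, Y→Low, Z→Low; Firm B's induced payoffs 7, 4, 5; outcome (High, X), payoffs (12, 7).
Firm A gets 10 moving first and 12 moving second, so Firm A prefers to move second.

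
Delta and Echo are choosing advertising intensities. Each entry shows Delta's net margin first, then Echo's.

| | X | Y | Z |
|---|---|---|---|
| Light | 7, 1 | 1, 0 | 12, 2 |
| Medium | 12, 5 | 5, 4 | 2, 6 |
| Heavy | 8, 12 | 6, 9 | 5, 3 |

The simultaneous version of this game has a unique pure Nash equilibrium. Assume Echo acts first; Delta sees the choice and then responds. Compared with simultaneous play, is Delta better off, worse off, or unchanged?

Work backward from Delta's decision.
- X → Delta plays Medium (best of 7, 12, 8); Echo gets 5.
- Y → Delta plays Heavy (best of 1, 5, 6); Echo gets 9.
- Z → Delta plays Light (best of 12, 2, 5); Echo gets 2.
Among 5, 9, 2, the best is 9 at Y. Subgame-perfect outcome: (Heavy, Y) with payoffs (6, 9).
Now find the simultaneous Nash equilibrium.
Delta's best replies: X→Medium; Y→Heavy; Z→Light.
Echo's best replies: Light→Z; Medium→Z; Heavy→X.
The unique mutual best reply is (Light, Z), giving (12, 2).
Delta earns 6 sequentially versus 12 at the Nash outcome: worse off.

worse off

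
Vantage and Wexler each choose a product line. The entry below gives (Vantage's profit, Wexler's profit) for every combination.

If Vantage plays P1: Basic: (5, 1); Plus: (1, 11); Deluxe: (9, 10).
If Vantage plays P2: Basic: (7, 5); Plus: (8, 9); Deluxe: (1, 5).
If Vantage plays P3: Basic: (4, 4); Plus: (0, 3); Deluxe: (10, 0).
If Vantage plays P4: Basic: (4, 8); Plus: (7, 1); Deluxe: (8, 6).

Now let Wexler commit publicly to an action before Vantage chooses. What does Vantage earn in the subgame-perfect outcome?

8

Backward induction with Wexler moving first.
- Basic: Vantage compares 5, 7, 4, 4 and picks P2; Wexler would get 5.
- Plus: Vantage compares 1, 8, 0, 7 and picks P2; Wexler would get 9.
- Deluxe: Vantage compares 9, 1, 10, 8 and picks P3; Wexler would get 0.
Maximizing over 5, 9, 0, Wexler chooses Plus. Subgame-perfect outcome: (P2, Plus) with payoffs (8, 9).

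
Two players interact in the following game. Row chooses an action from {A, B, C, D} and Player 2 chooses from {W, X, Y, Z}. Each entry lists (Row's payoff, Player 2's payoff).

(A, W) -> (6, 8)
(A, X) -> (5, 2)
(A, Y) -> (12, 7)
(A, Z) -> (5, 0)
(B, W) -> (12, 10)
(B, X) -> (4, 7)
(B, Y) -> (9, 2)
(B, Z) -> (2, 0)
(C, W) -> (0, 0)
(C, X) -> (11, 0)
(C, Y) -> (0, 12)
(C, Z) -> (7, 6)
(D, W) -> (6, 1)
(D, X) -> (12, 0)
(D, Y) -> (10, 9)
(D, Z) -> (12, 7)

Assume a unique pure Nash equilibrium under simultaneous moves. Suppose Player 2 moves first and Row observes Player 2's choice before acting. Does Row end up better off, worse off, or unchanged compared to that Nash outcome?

Work backward from Row's decision.
- W: Row compares 6, 12, 0, 6 and picks B; Player 2 would get 10.
- X: Row compares 5, 4, 11, 12 and picks D; Player 2 would get 0.
- Y: Row compares 12, 9, 0, 10 and picks A; Player 2 would get 7.
- Z: Row compares 5, 2, 7, 12 and picks D; Player 2 would get 7.
Maximizing over 10, 0, 7, 7, Player 2 chooses W. Subgame-perfect outcome: (B, W) with payoffs (12, 10).
Now find the simultaneous Nash equilibrium.
Row's best replies: W→B; X→D; Y→A; Z→D.
Player 2's best replies: A→W; B→W; C→Y; D→Y.
Only (B, W) has each player best-responding; Nash payoffs (12, 10).
Row earns 12 sequentially versus 12 at the Nash outcome: unchanged.

unchanged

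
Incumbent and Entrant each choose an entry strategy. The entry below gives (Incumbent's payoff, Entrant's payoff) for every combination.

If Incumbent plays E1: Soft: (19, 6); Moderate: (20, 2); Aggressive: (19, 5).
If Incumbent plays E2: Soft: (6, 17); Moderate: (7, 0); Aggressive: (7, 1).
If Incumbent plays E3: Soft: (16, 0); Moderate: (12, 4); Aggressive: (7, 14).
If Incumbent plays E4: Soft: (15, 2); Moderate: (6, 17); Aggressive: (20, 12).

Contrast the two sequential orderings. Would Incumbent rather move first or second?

second

If Incumbent leads: Entrant's best replies are E1→Soft, E2→Soft, E3→Aggressive, E4→Moderate; Incumbent's induced payoffs 19, 6, 7, 6; outcome (E1, Soft), payoffs (19, 6).
If Entrant leads: Incumbent's best replies are Soft→E1, Moderate→E1, Aggressive→E4; Entrant's induced payoffs 6, 2, 12; outcome (E4, Aggressive), payoffs (20, 12).
Incumbent gets 19 moving first and 20 moving second, so Incumbent prefers to move second.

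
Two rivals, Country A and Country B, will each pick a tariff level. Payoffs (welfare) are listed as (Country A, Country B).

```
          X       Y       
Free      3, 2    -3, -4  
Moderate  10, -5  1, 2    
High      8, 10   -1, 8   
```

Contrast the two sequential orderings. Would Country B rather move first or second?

If Country A leads: Country B's best replies are Free→X, Moderate→Y, High→X; Country A's induced payoffs 3, 1, 8; outcome (High, X), payoffs (8, 10).
If Country B leads: Country A's best replies are X→Moderate, Y→Moderate; Country B's induced payoffs -5, 2; outcome (Moderate, Y), payoffs (1, 2).
Country B gets 2 moving first and 10 moving second, so Country B prefers to move second.

second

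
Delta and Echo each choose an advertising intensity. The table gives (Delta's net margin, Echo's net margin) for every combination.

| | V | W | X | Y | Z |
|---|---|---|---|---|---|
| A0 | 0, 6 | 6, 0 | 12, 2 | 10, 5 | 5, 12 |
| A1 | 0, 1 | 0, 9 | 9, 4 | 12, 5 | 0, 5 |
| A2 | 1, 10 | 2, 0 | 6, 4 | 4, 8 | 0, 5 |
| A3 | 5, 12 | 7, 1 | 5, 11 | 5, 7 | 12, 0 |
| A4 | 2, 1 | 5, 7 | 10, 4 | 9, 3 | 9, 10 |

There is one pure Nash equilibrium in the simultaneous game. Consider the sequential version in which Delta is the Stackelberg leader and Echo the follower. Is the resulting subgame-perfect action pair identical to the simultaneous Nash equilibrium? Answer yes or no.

no

Echo best-responds to each possible Delta move:
- A0: Echo compares 6, 0, 2, 5, 12 and picks Z; Delta would get 5.
- A1: Echo compares 1, 9, 4, 5, 5 and picks W; Delta would get 0.
- A2: Echo compares 10, 0, 4, 8, 5 and picks V; Delta would get 1.
- A3: Echo compares 12, 1, 11, 7, 0 and picks V; Delta would get 5.
- A4: Echo compares 1, 7, 4, 3, 10 and picks Z; Delta would get 9.
Maximizing over 5, 0, 1, 5, 9, Delta chooses A4. Subgame-perfect outcome: (A4, Z) with payoffs (9, 10).
Now find the simultaneous Nash equilibrium.
Delta's best replies: V→A3; W→A3; X→A0; Y→A1; Z→A3.
Echo's best replies: A0→Z; A1→W; A2→V; A3→V; A4→Z.
Only (A3, V) has each player best-responding; Nash payoffs (5, 12).
Sequential outcome (A4, Z) differs from the Nash profile (A3, V).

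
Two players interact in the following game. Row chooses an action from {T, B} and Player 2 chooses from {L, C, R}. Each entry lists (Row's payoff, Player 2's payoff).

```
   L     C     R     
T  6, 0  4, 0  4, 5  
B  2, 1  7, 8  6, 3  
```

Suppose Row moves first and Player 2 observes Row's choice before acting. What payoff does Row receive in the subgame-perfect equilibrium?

7

Player 2 best-responds to each possible Row move:
- T → Player 2 plays R (best of 0, 0, 5); Row gets 4.
- B → Player 2 plays C (best of 1, 8, 3); Row gets 7.
Maximizing over 4, 7, Row chooses B. Subgame-perfect outcome: (B, C) with payoffs (7, 8).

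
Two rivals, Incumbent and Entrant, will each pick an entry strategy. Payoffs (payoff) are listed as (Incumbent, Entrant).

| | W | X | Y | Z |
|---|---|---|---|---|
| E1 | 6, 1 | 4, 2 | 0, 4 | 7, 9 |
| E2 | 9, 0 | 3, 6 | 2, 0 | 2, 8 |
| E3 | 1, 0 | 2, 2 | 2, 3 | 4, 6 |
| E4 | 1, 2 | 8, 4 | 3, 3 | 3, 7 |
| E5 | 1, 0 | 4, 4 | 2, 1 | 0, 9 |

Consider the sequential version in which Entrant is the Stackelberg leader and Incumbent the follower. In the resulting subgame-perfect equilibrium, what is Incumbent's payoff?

Backward induction with Entrant moving first.
- W: BR = E2, leader payoff 0.
- X: BR = E4, leader payoff 4.
- Y: BR = E4, leader payoff 3.
- Z: BR = E1, leader payoff 9.
Among 0, 4, 3, 9, the best is 9 at Z. Subgame-perfect outcome: (E1, Z) with payoffs (7, 9).

7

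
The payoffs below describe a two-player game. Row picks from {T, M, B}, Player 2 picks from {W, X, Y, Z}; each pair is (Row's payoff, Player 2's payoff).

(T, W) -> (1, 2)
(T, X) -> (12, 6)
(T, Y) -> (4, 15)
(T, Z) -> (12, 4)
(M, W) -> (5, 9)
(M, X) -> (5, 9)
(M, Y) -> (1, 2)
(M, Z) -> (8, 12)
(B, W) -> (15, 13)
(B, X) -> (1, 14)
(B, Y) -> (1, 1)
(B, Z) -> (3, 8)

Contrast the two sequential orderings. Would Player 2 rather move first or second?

first

If Row leads: Player 2's best replies are T→Y, M→Z, B→X; Row's induced payoffs 4, 8, 1; outcome (M, Z), payoffs (8, 12).
If Player 2 leads: Row's best replies are W→B, X→T, Y→T, Z→T; Player 2's induced payoffs 13, 6, 15, 4; outcome (T, Y), payoffs (4, 15).
Player 2 gets 15 moving first and 12 moving second, so Player 2 prefers to move first.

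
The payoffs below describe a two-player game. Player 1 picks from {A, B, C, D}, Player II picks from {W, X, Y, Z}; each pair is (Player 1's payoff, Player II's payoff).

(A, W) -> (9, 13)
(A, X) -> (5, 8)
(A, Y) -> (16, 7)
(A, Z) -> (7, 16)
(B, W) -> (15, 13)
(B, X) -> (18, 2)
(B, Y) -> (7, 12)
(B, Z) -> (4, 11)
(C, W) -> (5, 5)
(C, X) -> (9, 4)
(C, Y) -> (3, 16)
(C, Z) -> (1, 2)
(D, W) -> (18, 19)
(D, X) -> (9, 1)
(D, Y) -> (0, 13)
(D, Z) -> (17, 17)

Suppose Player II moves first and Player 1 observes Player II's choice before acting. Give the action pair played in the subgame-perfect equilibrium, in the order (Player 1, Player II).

(D, W)

Backward induction with Player II moving first.
- W: BR = D, leader payoff 19.
- X: BR = B, leader payoff 2.
- Y: BR = A, leader payoff 7.
- Z: BR = D, leader payoff 17.
Among 19, 2, 7, 17, the best is 19 at W. Subgame-perfect outcome: (D, W) with payoffs (18, 19).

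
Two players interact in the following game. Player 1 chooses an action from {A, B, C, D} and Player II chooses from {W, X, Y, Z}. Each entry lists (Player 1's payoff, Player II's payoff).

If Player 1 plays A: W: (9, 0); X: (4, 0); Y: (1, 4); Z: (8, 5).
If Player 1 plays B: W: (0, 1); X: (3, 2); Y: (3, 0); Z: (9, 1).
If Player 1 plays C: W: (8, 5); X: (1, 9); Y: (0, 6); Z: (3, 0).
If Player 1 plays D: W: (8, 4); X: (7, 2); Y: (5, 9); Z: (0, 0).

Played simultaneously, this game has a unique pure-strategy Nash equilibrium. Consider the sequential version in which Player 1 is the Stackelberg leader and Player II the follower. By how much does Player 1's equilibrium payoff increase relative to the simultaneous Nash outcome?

3

Backward induction with Player 1 moving first.
- A: BR = Z, leader payoff 8.
- B: BR = X, leader payoff 3.
- C: BR = X, leader payoff 1.
- D: BR = Y, leader payoff 5.
Player 1's induced payoffs are 8, 3, 1, 5, so Player 1 commits to A. Subgame-perfect outcome: (A, Z) with payoffs (8, 5).
For the simultaneous game, intersect best replies.
Player 1's best replies: W→A; X→D; Y→D; Z→B.
Player II's best replies: A→Z; B→X; C→X; D→Y.
The unique mutual best reply is (D, Y), giving (5, 9).
Player 1's commitment gain: 8 − 5 = 3.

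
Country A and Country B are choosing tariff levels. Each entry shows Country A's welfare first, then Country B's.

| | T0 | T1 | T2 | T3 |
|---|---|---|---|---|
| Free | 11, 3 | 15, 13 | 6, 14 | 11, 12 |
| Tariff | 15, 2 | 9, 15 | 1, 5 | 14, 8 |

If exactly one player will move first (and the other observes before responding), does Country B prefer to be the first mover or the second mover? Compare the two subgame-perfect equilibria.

second

If Country A leads: Country B's best replies are Free→T2, Tariff→T1; Country A's induced payoffs 6, 9; outcome (Tariff, T1), payoffs (9, 15).
If Country B leads: Country A's best replies are T0→Tariff, T1→Free, T2→Free, T3→Tariff; Country B's induced payoffs 2, 13, 14, 8; outcome (Free, T2), payoffs (6, 14).
Country B gets 14 moving first and 15 moving second, so Country B prefers to move second.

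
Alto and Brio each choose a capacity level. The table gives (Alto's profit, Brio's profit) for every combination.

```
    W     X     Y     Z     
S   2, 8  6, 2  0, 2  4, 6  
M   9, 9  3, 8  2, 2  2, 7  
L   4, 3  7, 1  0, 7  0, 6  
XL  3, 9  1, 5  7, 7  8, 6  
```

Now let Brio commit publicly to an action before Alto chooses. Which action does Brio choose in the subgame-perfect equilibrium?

Work backward from Alto's decision.
- W → Alto plays M (best of 2, 9, 4, 3); Brio gets 9.
- X → Alto plays L (best of 6, 3, 7, 1); Brio gets 1.
- Y → Alto plays XL (best of 0, 2, 0, 7); Brio gets 7.
- Z → Alto plays XL (best of 4, 2, 0, 8); Brio gets 6.
Among 9, 1, 7, 6, the best is 9 at W. Subgame-perfect outcome: (M, W) with payoffs (9, 9).

W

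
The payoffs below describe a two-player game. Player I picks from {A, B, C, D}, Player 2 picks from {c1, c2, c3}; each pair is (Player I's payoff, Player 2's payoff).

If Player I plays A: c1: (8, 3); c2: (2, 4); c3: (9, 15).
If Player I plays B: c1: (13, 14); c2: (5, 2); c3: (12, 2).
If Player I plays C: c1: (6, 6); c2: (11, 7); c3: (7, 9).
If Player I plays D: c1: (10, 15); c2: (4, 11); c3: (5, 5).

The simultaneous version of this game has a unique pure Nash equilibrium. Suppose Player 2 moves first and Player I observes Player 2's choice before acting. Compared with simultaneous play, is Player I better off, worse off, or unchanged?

unchanged

Work backward from Player I's decision.
- c1: BR = B, leader payoff 14.
- c2: BR = C, leader payoff 7.
- c3: BR = B, leader payoff 2.
Player 2's induced payoffs are 14, 7, 2, so Player 2 commits to c1. Subgame-perfect outcome: (B, c1) with payoffs (13, 14).
For the simultaneous game, intersect best replies.
Player I's best replies: c1→B; c2→C; c3→B.
Player 2's best replies: A→c3; B→c1; C→c3; D→c1.
Only (B, c1) has each player best-responding; Nash payoffs (13, 14).
Player I earns 13 sequentially versus 13 at the Nash outcome: unchanged.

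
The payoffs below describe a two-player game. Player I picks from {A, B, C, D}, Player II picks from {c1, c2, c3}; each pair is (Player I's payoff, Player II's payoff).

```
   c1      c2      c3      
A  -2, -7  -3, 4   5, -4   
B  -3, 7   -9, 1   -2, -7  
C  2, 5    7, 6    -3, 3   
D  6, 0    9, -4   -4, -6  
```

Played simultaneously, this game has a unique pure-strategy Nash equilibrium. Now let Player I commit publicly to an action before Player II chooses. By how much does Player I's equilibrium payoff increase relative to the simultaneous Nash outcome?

Backward induction with Player I moving first.
- A → Player II plays c2 (best of -7, 4, -4); Player I gets -3.
- B → Player II plays c1 (best of 7, 1, -7); Player I gets -3.
- C → Player II plays c2 (best of 5, 6, 3); Player I gets 7.
- D → Player II plays c1 (best of 0, -4, -6); Player I gets 6.
Player I's induced payoffs are -3, -3, 7, 6, so Player I commits to C. Subgame-perfect outcome: (C, c2) with payoffs (7, 6).
Now find the simultaneous Nash equilibrium.
Player I's best replies: c1→D; c2→D; c3→A.
Player II's best replies: A→c2; B→c1; C→c2; D→c1.
The unique mutual best reply is (D, c1), giving (6, 0).
Player I's commitment gain: 7 − 6 = 1.

1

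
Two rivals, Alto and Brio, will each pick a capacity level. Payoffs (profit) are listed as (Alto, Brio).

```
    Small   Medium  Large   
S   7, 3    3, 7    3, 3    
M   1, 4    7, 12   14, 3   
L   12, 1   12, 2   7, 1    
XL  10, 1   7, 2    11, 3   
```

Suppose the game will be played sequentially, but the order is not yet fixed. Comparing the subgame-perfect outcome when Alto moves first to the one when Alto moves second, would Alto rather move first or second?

second

If Alto leads: Brio's best replies are S→Medium, M→Medium, L→Medium, XL→Large; Alto's induced payoffs 3, 7, 12, 11; outcome (L, Medium), payoffs (12, 2).
If Brio leads: Alto's best replies are Small→L, Medium→L, Large→M; Brio's induced payoffs 1, 2, 3; outcome (M, Large), payoffs (14, 3).
Alto gets 12 moving first and 14 moving second, so Alto prefers to move second.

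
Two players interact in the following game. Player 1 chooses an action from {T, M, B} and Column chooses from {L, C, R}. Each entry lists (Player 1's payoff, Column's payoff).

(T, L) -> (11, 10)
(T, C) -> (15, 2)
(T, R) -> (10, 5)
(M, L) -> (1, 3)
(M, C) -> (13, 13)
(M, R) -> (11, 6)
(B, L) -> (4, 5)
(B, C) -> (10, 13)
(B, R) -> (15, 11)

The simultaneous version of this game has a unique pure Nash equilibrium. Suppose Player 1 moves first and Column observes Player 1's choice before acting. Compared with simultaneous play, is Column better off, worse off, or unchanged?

better off

Solve by backward induction (Player 1 leads).
- T: Column compares 10, 2, 5 and picks L; Player 1 would get 11.
- M: Column compares 3, 13, 6 and picks C; Player 1 would get 13.
- B: Column compares 5, 13, 11 and picks C; Player 1 would get 10.
Maximizing over 11, 13, 10, Player 1 chooses M. Subgame-perfect outcome: (M, C) with payoffs (13, 13).
Now find the simultaneous Nash equilibrium.
Player 1's best replies: L→T; C→T; R→B.
Column's best replies: T→L; M→C; B→C.
The unique mutual best reply is (T, L), giving (11, 10).
Column earns 13 sequentially versus 10 at the Nash outcome: better off.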